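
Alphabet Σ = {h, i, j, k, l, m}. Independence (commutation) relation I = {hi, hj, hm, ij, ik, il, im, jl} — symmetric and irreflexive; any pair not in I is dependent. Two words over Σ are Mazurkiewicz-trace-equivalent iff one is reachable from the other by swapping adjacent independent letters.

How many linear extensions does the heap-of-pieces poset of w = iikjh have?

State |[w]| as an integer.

20

0(i) covers ∅
1(i) covers 0:i
2(k) covers ∅
3(j) covers 2:k
4(h) covers 2:k
floor of heap: 0:i, 2:k
completions by unplaced set U, small U first (add the entries for U minus each lowest piece of U):
  |U|=1: {1}:1  {3}:1  {4}:1
  |U|=2: {0,1}:1  {1,3}:2  {1,4}:2  {3,4}:2
  |U|=3: {0,1,3}:3  {0,1,4}:3  {1,3,4}:6  {2,3,4}:2
  start at 0(i): 8
  start at 2(k): 12
sum over floor = 20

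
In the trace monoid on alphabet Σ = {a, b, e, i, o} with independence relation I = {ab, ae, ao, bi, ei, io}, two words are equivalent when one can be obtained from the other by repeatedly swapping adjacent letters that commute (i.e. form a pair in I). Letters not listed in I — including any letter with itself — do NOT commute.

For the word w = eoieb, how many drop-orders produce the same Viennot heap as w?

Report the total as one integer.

#0=e has no predecessor
#1=o depends on [0:e]
#2=i has no predecessor
#3=e depends on [1:o]
#4=b depends on [3:e]
sources: [0:e, 2:i]
N(rest) = Σ N(rest − s) over sources s of rest; N(one piece) = 1:
  size 1 → [2]=1  [4]=1
  size 2 → [2,4]=2  [3,4]=1
  size 3 → [1,3,4]=1  [2,3,4]=3
  first=0(e) contributes 4
  first=2(i) contributes 1
|[w]| = 5

5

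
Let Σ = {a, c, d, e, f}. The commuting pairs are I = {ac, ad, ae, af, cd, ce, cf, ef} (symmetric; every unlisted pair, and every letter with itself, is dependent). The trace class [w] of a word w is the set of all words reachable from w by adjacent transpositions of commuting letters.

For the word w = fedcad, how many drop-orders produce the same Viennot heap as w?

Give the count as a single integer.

drop 0:f onto floor
drop 1:e onto floor
drop 2:d onto {0:f, 1:e}
drop 3:c onto floor
drop 4:a onto floor
drop 5:d onto {2:d}
ground layer = {0:f, 1:e, 3:c, 4:a}
drop-orders for the pieces not yet dropped (sum over which currently-grounded one goes next):
  1 to go: {3} 1  {4} 1  {5} 1
  2 to go: {2,5} 1  {3,4} 2  {3,5} 2  {4,5} 2
  3 to go: {0,2,5} 1  {1,2,5} 1  {2,3,5} 3  {2,4,5} 3  {3,4,5} 6
  4 to go: {0,1,2,5} 2  {0,2,3,5} 4  {0,2,4,5} 4  {1,2,3,5} 4  {1,2,4,5} 4  {2,3,4,5} 12
  if 0:f drops first: 20 orders
  if 1:e drops first: 20 orders
  if 3:c drops first: 10 orders
  if 4:a drops first: 10 orders
heap linearizations: 60

60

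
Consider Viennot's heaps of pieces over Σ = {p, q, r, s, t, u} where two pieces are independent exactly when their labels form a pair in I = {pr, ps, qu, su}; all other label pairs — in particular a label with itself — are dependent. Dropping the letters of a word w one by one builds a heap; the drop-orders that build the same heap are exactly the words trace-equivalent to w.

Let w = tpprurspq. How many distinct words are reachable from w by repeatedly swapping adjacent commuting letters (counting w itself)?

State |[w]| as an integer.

piece 0:t — minimal
piece 1:p rests on {0:t}
piece 2:p rests on {1:p}
piece 3:r rests on {0:t}
piece 4:u rests on {2:p, 3:r}
piece 5:r rests on {4:u}
piece 6:s rests on {5:r}
piece 7:p rests on {4:u}
piece 8:q rests on {6:s, 7:p}
minimal pieces: {0:t}
ways to finish when only these pieces remain (= sum over removing one remaining piece with nothing left below it):
  1 left: {8}→1
  2 left: {6,8}→1  {7,8}→1
  3 left: {5,6,8}→1  {6,7,8}→2
  4 left: {5,6,7,8}→3
  5 left: {4,5,6,7,8}→3
  6 left: {2,4,5,6,7,8}→3  {3,4,5,6,7,8}→3
  7 left: {1,2,4,5,6,7,8}→3  {2,3,4,5,6,7,8}→6
  placing 0:t first → 9 extensions

9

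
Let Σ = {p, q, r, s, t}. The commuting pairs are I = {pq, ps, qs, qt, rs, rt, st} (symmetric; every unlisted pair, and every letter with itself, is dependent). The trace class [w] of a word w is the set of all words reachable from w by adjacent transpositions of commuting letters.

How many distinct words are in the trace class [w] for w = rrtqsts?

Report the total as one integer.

210

piece 0:r — minimal
piece 1:r rests on {0:r}
piece 2:t — minimal
piece 3:q rests on {1:r}
piece 4:s — minimal
piece 5:t rests on {2:t}
piece 6:s rests on {4:s}
minimal pieces: {0:r, 2:t, 4:s}
ways to finish when only these pieces remain (= sum over removing one remaining piece with nothing left below it):
  1 left: {3}→1  {5}→1  {6}→1
  2 left: {1,3}→1  {2,5}→1  {3,5}→2  {3,6}→2  {4,6}→1  {5,6}→2
  3 left: {0,1,3}→1  {1,3,5}→3  {1,3,6}→3  {2,3,5}→3  {2,5,6}→3  {3,4,6}→3  {3,5,6}→6  {4,5,6}→3
  4 left: {0,1,3,5}→4  {0,1,3,6}→4  {1,2,3,5}→6  {1,3,4,6}→6  {1,3,5,6}→12  {2,3,5,6}→12  {2,4,5,6}→6  {3,4,5,6}→12
  5 left: {0,1,2,3,5}→10  {0,1,3,4,6}→10  {0,1,3,5,6}→20  {1,2,3,5,6}→30  {1,3,4,5,6}→30  {2,3,4,5,6}→30
  placing 0:r first → 90 extensions
  placing 2:t first → 60 extensions
  placing 4:s first → 60 extensions
total linear extensions = 210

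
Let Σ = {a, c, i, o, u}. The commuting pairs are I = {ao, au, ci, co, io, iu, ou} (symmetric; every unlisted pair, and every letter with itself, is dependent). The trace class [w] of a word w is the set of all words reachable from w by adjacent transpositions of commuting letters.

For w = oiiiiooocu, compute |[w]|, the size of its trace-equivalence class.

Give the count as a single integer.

0(o) covers ∅
1(i) covers ∅
2(i) covers 1:i
3(i) covers 2:i
4(i) covers 3:i
5(o) covers 0:o
6(o) covers 5:o
7(o) covers 6:o
8(c) covers ∅
9(u) covers 8:c
floor of heap: 0:o, 1:i, 8:c
completions by unplaced set U, small U first (add the entries for U minus each lowest piece of U):
  |U|=1: {4}:1  {7}:1  {9}:1
  |U|=2: {3,4}:1  {4,7}:2  {4,9}:2  {6,7}:1  {7,9}:2  {8,9}:1
  |U|=3: {2,3,4}:1  {3,4,7}:3  {3,4,9}:3  {4,6,7}:3  {4,7,9}:6  {4,8,9}:3  {5,6,7}:1  {6,7,9}:3  {7,8,9}:3
  |U|=4: {0,5,6,7}:1  {1,2,3,4}:1  {2,3,4,7}:4  {2,3,4,9}:4  {3,4,6,7}:6  {3,4,7,9}:12  {3,4,8,9}:6  {4,5,6,7}:4  {4,6,7,9}:12  {4,7,8,9}:12  {5,6,7,9}:4  {6,7,8,9}:6
  |U|=5: {0,4,5,6,7}:5  {0,5,6,7,9}:5  {1,2,3,4,7}:5  {1,2,3,4,9}:5  {2,3,4,6,7}:10  {2,3,4,7,9}:20  {2,3,4,8,9}:10  {3,4,5,6,7}:10  {3,4,6,7,9}:30  {3,4,7,8,9}:30  {4,5,6,7,9}:20  {4,6,7,8,9}:30  {5,6,7,8,9}:10
  |U|=6: {0,3,4,5,6,7}:15  {0,4,5,6,7,9}:30  {0,5,6,7,8,9}:15  {1,2,3,4,6,7}:15  {1,2,3,4,7,9}:30  {1,2,3,4,8,9}:15  {2,3,4,5,6,7}:20  {2,3,4,6,7,9}:60  {2,3,4,7,8,9}:60  {3,4,5,6,7,9}:60  {3,4,6,7,8,9}:90  {4,5,6,7,8,9}:60
  |U|=7: {0,2,3,4,5,6,7}:35  {0,3,4,5,6,7,9}:105  {0,4,5,6,7,8,9}:105  {1,2,3,4,5,6,7}:35  {1,2,3,4,6,7,9}:105  {1,2,3,4,7,8,9}:105  {2,3,4,5,6,7,9}:140  {2,3,4,6,7,8,9}:210  {3,4,5,6,7,8,9}:210
  |U|=8: {0,1,2,3,4,5,6,7}:70  {0,2,3,4,5,6,7,9}:280  {0,3,4,5,6,7,8,9}:420  {1,2,3,4,5,6,7,9}:280  {1,2,3,4,6,7,8,9}:420  {2,3,4,5,6,7,8,9}:560
  start at 0(o): 1260
  start at 1(i): 1260
  start at 8(c): 630
sum over floor = 3150

3150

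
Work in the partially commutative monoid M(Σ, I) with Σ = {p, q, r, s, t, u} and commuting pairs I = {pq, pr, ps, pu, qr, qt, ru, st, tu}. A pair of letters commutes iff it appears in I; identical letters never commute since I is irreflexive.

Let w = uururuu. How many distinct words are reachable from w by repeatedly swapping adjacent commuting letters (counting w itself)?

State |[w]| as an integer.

piece 0:u — minimal
piece 1:u rests on {0:u}
piece 2:r — minimal
piece 3:u rests on {1:u}
piece 4:r rests on {2:r}
piece 5:u rests on {3:u}
piece 6:u rests on {5:u}
minimal pieces: {0:u, 2:r}
ways to finish when only these pieces remain (= sum over removing one remaining piece with nothing left below it):
  1 left: {4}→1  {6}→1
  2 left: {2,4}→1  {4,6}→2  {5,6}→1
  3 left: {2,4,6}→3  {3,5,6}→1  {4,5,6}→3
  4 left: {1,3,5,6}→1  {2,4,5,6}→6  {3,4,5,6}→4
  5 left: {0,1,3,5,6}→1  {1,3,4,5,6}→5  {2,3,4,5,6}→10
  placing 0:u first → 15 extensions
  placing 2:r first → 6 extensions
total linear extensions = 21

21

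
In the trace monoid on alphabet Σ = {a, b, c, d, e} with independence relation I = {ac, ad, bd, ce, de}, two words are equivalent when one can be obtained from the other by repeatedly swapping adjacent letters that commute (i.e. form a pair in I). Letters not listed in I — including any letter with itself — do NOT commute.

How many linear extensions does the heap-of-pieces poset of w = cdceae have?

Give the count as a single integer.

0(c) covers ∅
1(d) covers 0:c
2(c) covers 1:d
3(e) covers ∅
4(a) covers 3:e
5(e) covers 4:a
floor of heap: 0:c, 3:e
completions by unplaced set U, small U first (add the entries for U minus each lowest piece of U):
  |U|=1: {2}:1  {5}:1
  |U|=2: {1,2}:1  {2,5}:2  {4,5}:1
  |U|=3: {0,1,2}:1  {1,2,5}:3  {2,4,5}:3  {3,4,5}:1
  |U|=4: {0,1,2,5}:4  {1,2,4,5}:6  {2,3,4,5}:4
  start at 0(c): 10
  start at 3(e): 10
sum over floor = 20

20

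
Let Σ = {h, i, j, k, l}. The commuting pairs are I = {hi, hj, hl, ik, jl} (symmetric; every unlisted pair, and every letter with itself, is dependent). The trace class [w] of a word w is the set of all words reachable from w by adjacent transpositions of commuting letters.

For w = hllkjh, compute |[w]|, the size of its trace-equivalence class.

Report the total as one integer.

6

piece 0:h — minimal
piece 1:l — minimal
piece 2:l rests on {1:l}
piece 3:k rests on {0:h, 2:l}
piece 4:j rests on {3:k}
piece 5:h rests on {3:k}
minimal pieces: {0:h, 1:l}
ways to finish when only these pieces remain (= sum over removing one remaining piece with nothing left below it):
  1 left: {4}→1  {5}→1
  2 left: {4,5}→2
  3 left: {3,4,5}→2
  4 left: {0,3,4,5}→2  {2,3,4,5}→2
  placing 0:h first → 2 extensions
  placing 1:l first → 4 extensions
total linear extensions = 6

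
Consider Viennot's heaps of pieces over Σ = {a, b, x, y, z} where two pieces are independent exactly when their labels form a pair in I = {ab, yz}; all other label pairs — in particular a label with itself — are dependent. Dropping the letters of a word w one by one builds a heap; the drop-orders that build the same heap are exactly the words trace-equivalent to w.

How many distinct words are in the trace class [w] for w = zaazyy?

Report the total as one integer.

#0=z has no predecessor
#1=a depends on [0:z]
#2=a depends on [1:a]
#3=z depends on [2:a]
#4=y depends on [2:a]
#5=y depends on [4:y]
sources: [0:z]
N(rest) = Σ N(rest − s) over sources s of rest; N(one piece) = 1:
  size 1 → [3]=1  [5]=1
  size 2 → [3,5]=2  [4,5]=1
  size 3 → [3,4,5]=3
  size 4 → [2,3,4,5]=3
  first=0(z) contributes 3

3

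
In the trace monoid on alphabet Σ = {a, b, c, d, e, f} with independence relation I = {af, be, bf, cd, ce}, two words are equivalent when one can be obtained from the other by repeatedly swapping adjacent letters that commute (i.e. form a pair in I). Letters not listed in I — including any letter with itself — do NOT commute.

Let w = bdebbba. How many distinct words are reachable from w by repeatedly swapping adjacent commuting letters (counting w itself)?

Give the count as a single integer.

#0=b has no predecessor
#1=d depends on [0:b]
#2=e depends on [1:d]
#3=b depends on [1:d]
#4=b depends on [3:b]
#5=b depends on [4:b]
#6=a depends on [2:e, 5:b]
sources: [0:b]
N(rest) = Σ N(rest − s) over sources s of rest; N(one piece) = 1:
  size 1 → [6]=1
  size 2 → [2,6]=1  [5,6]=1
  size 3 → [2,5,6]=2  [4,5,6]=1
  size 4 → [2,4,5,6]=3  [3,4,5,6]=1
  size 5 → [2,3,4,5,6]=4
  first=0(b) contributes 4

4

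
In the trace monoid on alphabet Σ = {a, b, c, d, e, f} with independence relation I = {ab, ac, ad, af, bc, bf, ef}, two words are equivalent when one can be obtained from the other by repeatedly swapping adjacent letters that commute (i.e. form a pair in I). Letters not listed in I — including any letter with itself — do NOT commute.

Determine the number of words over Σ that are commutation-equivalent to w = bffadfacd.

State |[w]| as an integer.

108

#0=b has no predecessor
#1=f has no predecessor
#2=f depends on [1:f]
#3=a has no predecessor
#4=d depends on [0:b, 2:f]
#5=f depends on [4:d]
#6=a depends on [3:a]
#7=c depends on [5:f]
#8=d depends on [7:c]
sources: [0:b, 1:f, 3:a]
N(rest) = Σ N(rest − s) over sources s of rest; N(one piece) = 1:
  size 1 → [6]=1  [8]=1
  size 2 → [3,6]=1  [6,8]=2  [7,8]=1
  size 3 → [3,6,8]=3  [5,7,8]=1  [6,7,8]=3
  size 4 → [3,6,7,8]=6  [4,5,7,8]=1  [5,6,7,8]=4
  size 5 → [0,4,5,7,8]=1  [2,4,5,7,8]=1  [3,5,6,7,8]=10  [4,5,6,7,8]=5
  size 6 → [0,2,4,5,7,8]=2  [0,4,5,6,7,8]=6  [1,2,4,5,7,8]=1  [2,4,5,6,7,8]=6  [3,4,5,6,7,8]=15
  size 7 → [0,1,2,4,5,7,8]=3  [0,2,4,5,6,7,8]=14  [0,3,4,5,6,7,8]=21  [1,2,4,5,6,7,8]=7  [2,3,4,5,6,7,8]=21
  first=0(b) contributes 28
  first=1(f) contributes 56
  first=3(a) contributes 24
|[w]| = 108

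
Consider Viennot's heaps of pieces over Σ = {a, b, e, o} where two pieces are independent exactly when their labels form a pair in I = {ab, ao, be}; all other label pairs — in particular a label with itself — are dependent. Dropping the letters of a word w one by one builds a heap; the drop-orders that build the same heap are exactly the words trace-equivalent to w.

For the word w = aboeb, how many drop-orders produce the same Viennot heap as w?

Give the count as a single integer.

0(a) covers ∅
1(b) covers ∅
2(o) covers 1:b
3(e) covers 0:a, 2:o
4(b) covers 2:o
floor of heap: 0:a, 1:b
completions by unplaced set U, small U first (add the entries for U minus each lowest piece of U):
  |U|=1: {3}:1  {4}:1
  |U|=2: {0,3}:1  {3,4}:2
  |U|=3: {0,3,4}:3  {2,3,4}:2
  start at 0(a): 2
  start at 1(b): 5
sum over floor = 7

7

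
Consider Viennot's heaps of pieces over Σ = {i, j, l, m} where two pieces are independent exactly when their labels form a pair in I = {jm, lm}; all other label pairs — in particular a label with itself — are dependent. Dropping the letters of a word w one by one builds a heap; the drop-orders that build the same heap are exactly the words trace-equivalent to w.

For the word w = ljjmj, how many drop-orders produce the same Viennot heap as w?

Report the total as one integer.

5

piece 0:l — minimal
piece 1:j rests on {0:l}
piece 2:j rests on {1:j}
piece 3:m — minimal
piece 4:j rests on {2:j}
minimal pieces: {0:l, 3:m}
ways to finish when only these pieces remain (= sum over removing one remaining piece with nothing left below it):
  1 left: {3}→1  {4}→1
  2 left: {2,4}→1  {3,4}→2
  3 left: {1,2,4}→1  {2,3,4}→3
  placing 0:l first → 4 extensions
  placing 3:m first → 1 extensions
total linear extensions = 5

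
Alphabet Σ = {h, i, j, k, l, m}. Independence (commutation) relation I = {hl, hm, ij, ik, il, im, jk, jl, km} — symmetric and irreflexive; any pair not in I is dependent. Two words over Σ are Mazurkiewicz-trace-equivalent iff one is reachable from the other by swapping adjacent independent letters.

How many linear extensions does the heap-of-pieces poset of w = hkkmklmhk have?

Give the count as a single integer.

27

0(h) covers ∅
1(k) covers 0:h
2(k) covers 1:k
3(m) covers ∅
4(k) covers 2:k
5(l) covers 3:m, 4:k
6(m) covers 5:l
7(h) covers 4:k
8(k) covers 5:l, 7:h
floor of heap: 0:h, 3:m
completions by unplaced set U, small U first (add the entries for U minus each lowest piece of U):
  |U|=1: {6}:1  {8}:1
  |U|=2: {6,8}:2  {7,8}:1
  |U|=3: {5,6,8}:2  {6,7,8}:3
  |U|=4: {3,5,6,8}:2  {5,6,7,8}:5
  |U|=5: {3,5,6,7,8}:7  {4,5,6,7,8}:5
  |U|=6: {2,4,5,6,7,8}:5  {3,4,5,6,7,8}:12
  |U|=7: {1,2,4,5,6,7,8}:5  {2,3,4,5,6,7,8}:17
  start at 0(h): 22
  start at 3(m): 5
sum over floor = 27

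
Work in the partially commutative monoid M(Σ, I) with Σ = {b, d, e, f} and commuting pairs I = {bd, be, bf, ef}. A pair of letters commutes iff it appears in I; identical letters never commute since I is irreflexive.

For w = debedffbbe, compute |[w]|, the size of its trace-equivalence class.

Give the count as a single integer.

360

0(d) covers ∅
1(e) covers 0:d
2(b) covers ∅
3(e) covers 1:e
4(d) covers 3:e
5(f) covers 4:d
6(f) covers 5:f
7(b) covers 2:b
8(b) covers 7:b
9(e) covers 4:d
floor of heap: 0:d, 2:b
completions by unplaced set U, small U first (add the entries for U minus each lowest piece of U):
  |U|=1: {6}:1  {8}:1  {9}:1
  |U|=2: {5,6}:1  {6,8}:2  {6,9}:2  {7,8}:1  {8,9}:2
  |U|=3: {2,7,8}:1  {5,6,8}:3  {5,6,9}:3  {6,7,8}:3  {6,8,9}:6  {7,8,9}:3
  |U|=4: {2,6,7,8}:4  {2,7,8,9}:4  {4,5,6,9}:3  {5,6,7,8}:6  {5,6,8,9}:12  {6,7,8,9}:12
  |U|=5: {2,5,6,7,8}:10  {2,6,7,8,9}:20  {3,4,5,6,9}:3  {4,5,6,8,9}:15  {5,6,7,8,9}:30
  |U|=6: {1,3,4,5,6,9}:3  {2,5,6,7,8,9}:60  {3,4,5,6,8,9}:18  {4,5,6,7,8,9}:45
  |U|=7: {0,1,3,4,5,6,9}:3  {1,3,4,5,6,8,9}:21  {2,4,5,6,7,8,9}:105  {3,4,5,6,7,8,9}:63
  |U|=8: {0,1,3,4,5,6,8,9}:24  {1,3,4,5,6,7,8,9}:84  {2,3,4,5,6,7,8,9}:168
  start at 0(d): 252
  start at 2(b): 108
sum over floor = 360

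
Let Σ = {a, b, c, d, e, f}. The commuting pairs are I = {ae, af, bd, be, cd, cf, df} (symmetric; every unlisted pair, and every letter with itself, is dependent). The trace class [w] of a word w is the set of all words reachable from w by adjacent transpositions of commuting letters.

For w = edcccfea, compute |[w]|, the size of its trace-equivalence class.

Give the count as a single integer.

drop 0:e onto floor
drop 1:d onto {0:e}
drop 2:c onto {0:e}
drop 3:c onto {2:c}
drop 4:c onto {3:c}
drop 5:f onto {0:e}
drop 6:e onto {1:d, 4:c, 5:f}
drop 7:a onto {1:d, 4:c}
ground layer = {0:e}
drop-orders for the pieces not yet dropped (sum over which currently-grounded one goes next):
  1 to go: {6} 1  {7} 1
  2 to go: {5,6} 1  {6,7} 2
  3 to go: {1,6,7} 2  {4,6,7} 2  {5,6,7} 3
  4 to go: {1,4,6,7} 4  {1,5,6,7} 5  {3,4,6,7} 2  {4,5,6,7} 5
  5 to go: {1,3,4,6,7} 6  {1,4,5,6,7} 14  {2,3,4,6,7} 2  {3,4,5,6,7} 7
  6 to go: {1,2,3,4,6,7} 8  {1,3,4,5,6,7} 27  {2,3,4,5,6,7} 9
  if 0:e drops first: 44 orders

44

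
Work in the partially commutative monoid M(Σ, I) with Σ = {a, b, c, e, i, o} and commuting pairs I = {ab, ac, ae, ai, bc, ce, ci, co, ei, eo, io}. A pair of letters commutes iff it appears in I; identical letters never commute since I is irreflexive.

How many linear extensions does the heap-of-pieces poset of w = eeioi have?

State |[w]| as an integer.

30

drop 0:e onto floor
drop 1:e onto {0:e}
drop 2:i onto floor
drop 3:o onto floor
drop 4:i onto {2:i}
ground layer = {0:e, 2:i, 3:o}
drop-orders for the pieces not yet dropped (sum over which currently-grounded one goes next):
  1 to go: {1} 1  {3} 1  {4} 1
  2 to go: {0,1} 1  {1,3} 2  {1,4} 2  {2,4} 1  {3,4} 2
  3 to go: {0,1,3} 3  {0,1,4} 3  {1,2,4} 3  {1,3,4} 6  {2,3,4} 3
  if 0:e drops first: 12 orders
  if 2:i drops first: 12 orders
  if 3:o drops first: 6 orders
heap linearizations: 30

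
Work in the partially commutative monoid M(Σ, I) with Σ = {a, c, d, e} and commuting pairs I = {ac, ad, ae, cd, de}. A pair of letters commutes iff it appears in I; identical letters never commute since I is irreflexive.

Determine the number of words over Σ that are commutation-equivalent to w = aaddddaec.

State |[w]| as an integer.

#0=a has no predecessor
#1=a depends on [0:a]
#2=d has no predecessor
#3=d depends on [2:d]
#4=d depends on [3:d]
#5=d depends on [4:d]
#6=a depends on [1:a]
#7=e has no predecessor
#8=c depends on [7:e]
sources: [0:a, 2:d, 7:e]
N(rest) = Σ N(rest − s) over sources s of rest; N(one piece) = 1:
  size 1 → [5]=1  [6]=1  [8]=1
  size 2 → [1,6]=1  [4,5]=1  [5,6]=2  [5,8]=2  [6,8]=2  [7,8]=1
  size 3 → [0,1,6]=1  [1,5,6]=3  [1,6,8]=3  [3,4,5]=1  [4,5,6]=3  [4,5,8]=3  [5,6,8]=6  [5,7,8]=3  [6,7,8]=3
  size 4 → [0,1,5,6]=4  [0,1,6,8]=4  [1,4,5,6]=6  [1,5,6,8]=12  [1,6,7,8]=6  [2,3,4,5]=1  [3,4,5,6]=4  [3,4,5,8]=4  [4,5,6,8]=12  [4,5,7,8]=6  [5,6,7,8]=12
  size 5 → [0,1,4,5,6]=10  [0,1,5,6,8]=20  [0,1,6,7,8]=10  [1,3,4,5,6]=10  [1,4,5,6,8]=30  [1,5,6,7,8]=30  [2,3,4,5,6]=5  [2,3,4,5,8]=5  [3,4,5,6,8]=20  [3,4,5,7,8]=10  [4,5,6,7,8]=30
  size 6 → [0,1,3,4,5,6]=20  [0,1,4,5,6,8]=60  [0,1,5,6,7,8]=60  [1,2,3,4,5,6]=15  [1,3,4,5,6,8]=60  [1,4,5,6,7,8]=90  [2,3,4,5,6,8]=30  [2,3,4,5,7,8]=15  [3,4,5,6,7,8]=60
  size 7 → [0,1,2,3,4,5,6]=35  [0,1,3,4,5,6,8]=140  [0,1,4,5,6,7,8]=210  [1,2,3,4,5,6,8]=105  [1,3,4,5,6,7,8]=210  [2,3,4,5,6,7,8]=105
  first=0(a) contributes 420
  first=2(d) contributes 560
  first=7(e) contributes 280
|[w]| = 1260

1260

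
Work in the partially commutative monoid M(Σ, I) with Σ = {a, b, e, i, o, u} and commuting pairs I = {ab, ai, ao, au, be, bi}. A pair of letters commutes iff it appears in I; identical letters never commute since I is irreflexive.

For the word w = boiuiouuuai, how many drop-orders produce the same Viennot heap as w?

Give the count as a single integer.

11

#0=b has no predecessor
#1=o depends on [0:b]
#2=i depends on [1:o]
#3=u depends on [2:i]
#4=i depends on [3:u]
#5=o depends on [4:i]
#6=u depends on [5:o]
#7=u depends on [6:u]
#8=u depends on [7:u]
#9=a has no predecessor
#10=i depends on [8:u]
sources: [0:b, 9:a]
N(rest) = Σ N(rest − s) over sources s of rest; N(one piece) = 1:
  size 1 → [9]=1  [10]=1
  size 2 → [8,10]=1  [9,10]=2
  size 3 → [7,8,10]=1  [8,9,10]=3
  size 4 → [6,7,8,10]=1  [7,8,9,10]=4
  size 5 → [5,6,7,8,10]=1  [6,7,8,9,10]=5
  size 6 → [4,5,6,7,8,10]=1  [5,6,7,8,9,10]=6
  size 7 → [3,4,5,6,7,8,10]=1  [4,5,6,7,8,9,10]=7
  size 8 → [2,3,4,5,6,7,8,10]=1  [3,4,5,6,7,8,9,10]=8
  size 9 → [1,2,3,4,5,6,7,8,10]=1  [2,3,4,5,6,7,8,9,10]=9
  first=0(b) contributes 10
  first=9(a) contributes 1
|[w]| = 11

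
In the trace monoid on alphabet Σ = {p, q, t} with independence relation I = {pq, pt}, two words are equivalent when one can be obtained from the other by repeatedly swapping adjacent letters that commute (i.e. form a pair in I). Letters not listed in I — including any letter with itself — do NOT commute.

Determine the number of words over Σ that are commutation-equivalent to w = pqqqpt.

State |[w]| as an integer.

15

#0=p has no predecessor
#1=q has no predecessor
#2=q depends on [1:q]
#3=q depends on [2:q]
#4=p depends on [0:p]
#5=t depends on [3:q]
sources: [0:p, 1:q]
N(rest) = Σ N(rest − s) over sources s of rest; N(one piece) = 1:
  size 1 → [4]=1  [5]=1
  size 2 → [0,4]=1  [3,5]=1  [4,5]=2
  size 3 → [0,4,5]=3  [2,3,5]=1  [3,4,5]=3
  size 4 → [0,3,4,5]=6  [1,2,3,5]=1  [2,3,4,5]=4
  first=0(p) contributes 5
  first=1(q) contributes 10
|[w]| = 15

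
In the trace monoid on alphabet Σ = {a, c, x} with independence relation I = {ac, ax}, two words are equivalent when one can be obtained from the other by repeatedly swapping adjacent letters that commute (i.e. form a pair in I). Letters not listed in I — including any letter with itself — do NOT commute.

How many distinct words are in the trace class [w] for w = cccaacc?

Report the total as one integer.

21

0(c) covers ∅
1(c) covers 0:c
2(c) covers 1:c
3(a) covers ∅
4(a) covers 3:a
5(c) covers 2:c
6(c) covers 5:c
floor of heap: 0:c, 3:a
completions by unplaced set U, small U first (add the entries for U minus each lowest piece of U):
  |U|=1: {4}:1  {6}:1
  |U|=2: {3,4}:1  {4,6}:2  {5,6}:1
  |U|=3: {2,5,6}:1  {3,4,6}:3  {4,5,6}:3
  |U|=4: {1,2,5,6}:1  {2,4,5,6}:4  {3,4,5,6}:6
  |U|=5: {0,1,2,5,6}:1  {1,2,4,5,6}:5  {2,3,4,5,6}:10
  start at 0(c): 15
  start at 3(a): 6
sum over floor = 21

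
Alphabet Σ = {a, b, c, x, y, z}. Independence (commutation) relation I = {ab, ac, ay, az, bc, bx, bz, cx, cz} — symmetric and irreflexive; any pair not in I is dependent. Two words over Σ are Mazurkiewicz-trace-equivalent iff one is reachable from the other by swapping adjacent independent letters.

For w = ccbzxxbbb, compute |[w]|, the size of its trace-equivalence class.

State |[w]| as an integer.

drop 0:c onto floor
drop 1:c onto {0:c}
drop 2:b onto floor
drop 3:z onto floor
drop 4:x onto {3:z}
drop 5:x onto {4:x}
drop 6:b onto {2:b}
drop 7:b onto {6:b}
drop 8:b onto {7:b}
ground layer = {0:c, 2:b, 3:z}
drop-orders for the pieces not yet dropped (sum over which currently-grounded one goes next):
  1 to go: {1} 1  {5} 1  {8} 1
  2 to go: {0,1} 1  {1,5} 2  {1,8} 2  {4,5} 1  {5,8} 2  {7,8} 1
  3 to go: {0,1,5} 3  {0,1,8} 3  {1,4,5} 3  {1,5,8} 6  {1,7,8} 3  {3,4,5} 1  {4,5,8} 3  {5,7,8} 3  {6,7,8} 1
  4 to go: {0,1,4,5} 6  {0,1,5,8} 12  {0,1,7,8} 6  {1,3,4,5} 4  {1,4,5,8} 12  {1,5,7,8} 12  {1,6,7,8} 4  {2,6,7,8} 1  {3,4,5,8} 4  {4,5,7,8} 6  {5,6,7,8} 4
  5 to go: {0,1,3,4,5} 10  {0,1,4,5,8} 30  {0,1,5,7,8} 30  {0,1,6,7,8} 10  {1,2,6,7,8} 5  {1,3,4,5,8} 20  {1,4,5,7,8} 30  {1,5,6,7,8} 20  {2,5,6,7,8} 5  {3,4,5,7,8} 10  {4,5,6,7,8} 10
  6 to go: {0,1,2,6,7,8} 15  {0,1,3,4,5,8} 60  {0,1,4,5,7,8} 90  {0,1,5,6,7,8} 60  {1,2,5,6,7,8} 30  {1,3,4,5,7,8} 60  {1,4,5,6,7,8} 60  {2,4,5,6,7,8} 15  {3,4,5,6,7,8} 20
  7 to go: {0,1,2,5,6,7,8} 105  {0,1,3,4,5,7,8} 210  {0,1,4,5,6,7,8} 210  {1,2,4,5,6,7,8} 105  {1,3,4,5,6,7,8} 140  {2,3,4,5,6,7,8} 35
  if 0:c drops first: 280 orders
  if 2:b drops first: 560 orders
  if 3:z drops first: 420 orders
heap linearizations: 1260

1260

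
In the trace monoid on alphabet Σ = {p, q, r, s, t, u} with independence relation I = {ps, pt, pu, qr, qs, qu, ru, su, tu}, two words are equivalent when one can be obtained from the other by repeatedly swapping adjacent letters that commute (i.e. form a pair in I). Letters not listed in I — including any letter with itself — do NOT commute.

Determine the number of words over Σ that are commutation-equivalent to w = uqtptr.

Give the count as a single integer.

18

0(u) covers ∅
1(q) covers ∅
2(t) covers 1:q
3(p) covers 1:q
4(t) covers 2:t
5(r) covers 3:p, 4:t
floor of heap: 0:u, 1:q
completions by unplaced set U, small U first (add the entries for U minus each lowest piece of U):
  |U|=1: {0}:1  {5}:1
  |U|=2: {0,5}:2  {3,5}:1  {4,5}:1
  |U|=3: {0,3,5}:3  {0,4,5}:3  {2,4,5}:1  {3,4,5}:2
  |U|=4: {0,2,4,5}:4  {0,3,4,5}:8  {2,3,4,5}:3
  start at 0(u): 3
  start at 1(q): 15
sum over floor = 18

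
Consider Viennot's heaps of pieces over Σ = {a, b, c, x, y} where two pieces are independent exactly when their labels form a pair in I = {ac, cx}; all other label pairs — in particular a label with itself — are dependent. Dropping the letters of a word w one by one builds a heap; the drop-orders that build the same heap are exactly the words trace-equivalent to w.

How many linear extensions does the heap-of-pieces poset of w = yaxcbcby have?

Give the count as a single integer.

3

piece 0:y — minimal
piece 1:a rests on {0:y}
piece 2:x rests on {1:a}
piece 3:c rests on {0:y}
piece 4:b rests on {2:x, 3:c}
piece 5:c rests on {4:b}
piece 6:b rests on {5:c}
piece 7:y rests on {6:b}
minimal pieces: {0:y}
ways to finish when only these pieces remain (= sum over removing one remaining piece with nothing left below it):
  1 left: {7}→1
  2 left: {6,7}→1
  3 left: {5,6,7}→1
  4 left: {4,5,6,7}→1
  5 left: {2,4,5,6,7}→1  {3,4,5,6,7}→1
  6 left: {1,2,4,5,6,7}→1  {2,3,4,5,6,7}→2
  placing 0:y first → 3 extensions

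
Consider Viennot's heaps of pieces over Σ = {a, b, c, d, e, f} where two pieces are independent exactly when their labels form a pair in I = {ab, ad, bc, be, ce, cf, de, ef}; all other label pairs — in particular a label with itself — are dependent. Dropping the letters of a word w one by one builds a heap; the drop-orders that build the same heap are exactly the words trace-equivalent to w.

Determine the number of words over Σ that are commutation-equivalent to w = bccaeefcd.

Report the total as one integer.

#0=b has no predecessor
#1=c has no predecessor
#2=c depends on [1:c]
#3=a depends on [2:c]
#4=e depends on [3:a]
#5=e depends on [4:e]
#6=f depends on [0:b, 3:a]
#7=c depends on [3:a]
#8=d depends on [6:f, 7:c]
sources: [0:b, 1:c]
N(rest) = Σ N(rest − s) over sources s of rest; N(one piece) = 1:
  size 1 → [5]=1  [8]=1
  size 2 → [4,5]=1  [5,8]=2  [6,8]=1  [7,8]=1
  size 3 → [0,6,8]=1  [4,5,8]=3  [5,6,8]=3  [5,7,8]=3  [6,7,8]=2
  size 4 → [0,5,6,8]=4  [0,6,7,8]=3  [4,5,6,8]=6  [4,5,7,8]=6  [5,6,7,8]=8
  size 5 → [0,4,5,6,8]=10  [0,5,6,7,8]=15  [4,5,6,7,8]=20
  size 6 → [0,4,5,6,7,8]=45  [3,4,5,6,7,8]=20
  size 7 → [0,3,4,5,6,7,8]=65  [2,3,4,5,6,7,8]=20
  first=0(b) contributes 20
  first=1(c) contributes 85
|[w]| = 105

105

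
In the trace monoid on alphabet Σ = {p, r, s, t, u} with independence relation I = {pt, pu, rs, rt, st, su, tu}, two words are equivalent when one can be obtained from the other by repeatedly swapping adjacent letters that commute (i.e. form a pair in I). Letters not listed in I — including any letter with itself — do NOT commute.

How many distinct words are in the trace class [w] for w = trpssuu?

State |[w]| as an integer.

70

0(t) covers ∅
1(r) covers ∅
2(p) covers 1:r
3(s) covers 2:p
4(s) covers 3:s
5(u) covers 1:r
6(u) covers 5:u
floor of heap: 0:t, 1:r
completions by unplaced set U, small U first (add the entries for U minus each lowest piece of U):
  |U|=1: {0}:1  {4}:1  {6}:1
  |U|=2: {0,4}:2  {0,6}:2  {3,4}:1  {4,6}:2  {5,6}:1
  |U|=3: {0,3,4}:3  {0,4,6}:6  {0,5,6}:3  {2,3,4}:1  {3,4,6}:3  {4,5,6}:3
  |U|=4: {0,2,3,4}:4  {0,3,4,6}:12  {0,4,5,6}:12  {2,3,4,6}:4  {3,4,5,6}:6
  |U|=5: {0,2,3,4,6}:20  {0,3,4,5,6}:30  {2,3,4,5,6}:10
  start at 0(t): 10
  start at 1(r): 60
sum over floor = 70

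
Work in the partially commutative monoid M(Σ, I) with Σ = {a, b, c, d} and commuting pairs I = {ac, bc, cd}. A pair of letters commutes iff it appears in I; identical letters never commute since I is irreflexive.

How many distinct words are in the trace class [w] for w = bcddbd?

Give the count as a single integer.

6

0(b) covers ∅
1(c) covers ∅
2(d) covers 0:b
3(d) covers 2:d
4(b) covers 3:d
5(d) covers 4:b
floor of heap: 0:b, 1:c
completions by unplaced set U, small U first (add the entries for U minus each lowest piece of U):
  |U|=1: {1}:1  {5}:1
  |U|=2: {1,5}:2  {4,5}:1
  |U|=3: {1,4,5}:3  {3,4,5}:1
  |U|=4: {1,3,4,5}:4  {2,3,4,5}:1
  start at 0(b): 5
  start at 1(c): 1
sum over floor = 6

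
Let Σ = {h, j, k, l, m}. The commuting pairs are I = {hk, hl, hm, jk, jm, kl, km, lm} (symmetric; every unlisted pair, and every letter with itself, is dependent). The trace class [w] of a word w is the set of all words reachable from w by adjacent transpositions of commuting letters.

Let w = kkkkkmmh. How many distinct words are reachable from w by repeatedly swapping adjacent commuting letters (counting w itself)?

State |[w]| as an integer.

168

piece 0:k — minimal
piece 1:k rests on {0:k}
piece 2:k rests on {1:k}
piece 3:k rests on {2:k}
piece 4:k rests on {3:k}
piece 5:m — minimal
piece 6:m rests on {5:m}
piece 7:h — minimal
minimal pieces: {0:k, 5:m, 7:h}
ways to finish when only these pieces remain (= sum over removing one remaining piece with nothing left below it):
  1 left: {4}→1  {6}→1  {7}→1
  2 left: {3,4}→1  {4,6}→2  {4,7}→2  {5,6}→1  {6,7}→2
  3 left: {2,3,4}→1  {3,4,6}→3  {3,4,7}→3  {4,5,6}→3  {4,6,7}→6  {5,6,7}→3
  4 left: {1,2,3,4}→1  {2,3,4,6}→4  {2,3,4,7}→4  {3,4,5,6}→6  {3,4,6,7}→12  {4,5,6,7}→12
  5 left: {0,1,2,3,4}→1  {1,2,3,4,6}→5  {1,2,3,4,7}→5  {2,3,4,5,6}→10  {2,3,4,6,7}→20  {3,4,5,6,7}→30
  6 left: {0,1,2,3,4,6}→6  {0,1,2,3,4,7}→6  {1,2,3,4,5,6}→15  {1,2,3,4,6,7}→30  {2,3,4,5,6,7}→60
  placing 0:k first → 105 extensions
  placing 5:m first → 42 extensions
  placing 7:h first → 21 extensions
total linear extensions = 168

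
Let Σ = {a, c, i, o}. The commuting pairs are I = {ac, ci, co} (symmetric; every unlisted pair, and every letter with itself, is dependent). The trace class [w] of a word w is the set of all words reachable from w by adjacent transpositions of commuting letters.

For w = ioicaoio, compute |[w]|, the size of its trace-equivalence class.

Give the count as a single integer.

drop 0:i onto floor
drop 1:o onto {0:i}
drop 2:i onto {1:o}
drop 3:c onto floor
drop 4:a onto {2:i}
drop 5:o onto {4:a}
drop 6:i onto {5:o}
drop 7:o onto {6:i}
ground layer = {0:i, 3:c}
drop-orders for the pieces not yet dropped (sum over which currently-grounded one goes next):
  1 to go: {3} 1  {7} 1
  2 to go: {3,7} 2  {6,7} 1
  3 to go: {3,6,7} 3  {5,6,7} 1
  4 to go: {3,5,6,7} 4  {4,5,6,7} 1
  5 to go: {2,4,5,6,7} 1  {3,4,5,6,7} 5
  6 to go: {1,2,4,5,6,7} 1  {2,3,4,5,6,7} 6
  if 0:i drops first: 7 orders
  if 3:c drops first: 1 orders
heap linearizations: 8

8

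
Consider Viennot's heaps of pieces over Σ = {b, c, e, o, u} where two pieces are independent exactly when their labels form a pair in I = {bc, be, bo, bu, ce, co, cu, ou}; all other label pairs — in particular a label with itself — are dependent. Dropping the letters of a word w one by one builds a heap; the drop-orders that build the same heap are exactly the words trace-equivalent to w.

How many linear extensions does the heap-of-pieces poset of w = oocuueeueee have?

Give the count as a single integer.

66

piece 0:o — minimal
piece 1:o rests on {0:o}
piece 2:c — minimal
piece 3:u — minimal
piece 4:u rests on {3:u}
piece 5:e rests on {1:o, 4:u}
piece 6:e rests on {5:e}
piece 7:u rests on {6:e}
piece 8:e rests on {7:u}
piece 9:e rests on {8:e}
piece 10:e rests on {9:e}
minimal pieces: {0:o, 2:c, 3:u}
ways to finish when only these pieces remain (= sum over removing one remaining piece with nothing left below it):
  1 left: {2}→1  {10}→1
  2 left: {2,10}→2  {9,10}→1
  3 left: {2,9,10}→3  {8,9,10}→1
  4 left: {2,8,9,10}→4  {7,8,9,10}→1
  5 left: {2,7,8,9,10}→5  {6,7,8,9,10}→1
  6 left: {2,6,7,8,9,10}→6  {5,6,7,8,9,10}→1
  7 left: {1,5,6,7,8,9,10}→1  {2,5,6,7,8,9,10}→7  {4,5,6,7,8,9,10}→1
  8 left: {0,1,5,6,7,8,9,10}→1  {1,2,5,6,7,8,9,10}→8  {1,4,5,6,7,8,9,10}→2  {2,4,5,6,7,8,9,10}→8  {3,4,5,6,7,8,9,10}→1
  9 left: {0,1,2,5,6,7,8,9,10}→9  {0,1,4,5,6,7,8,9,10}→3  {1,2,4,5,6,7,8,9,10}→18  {1,3,4,5,6,7,8,9,10}→3  {2,3,4,5,6,7,8,9,10}→9
  placing 0:o first → 30 extensions
  placing 2:c first → 6 extensions
  placing 3:u first → 30 extensions
total linear extensions = 66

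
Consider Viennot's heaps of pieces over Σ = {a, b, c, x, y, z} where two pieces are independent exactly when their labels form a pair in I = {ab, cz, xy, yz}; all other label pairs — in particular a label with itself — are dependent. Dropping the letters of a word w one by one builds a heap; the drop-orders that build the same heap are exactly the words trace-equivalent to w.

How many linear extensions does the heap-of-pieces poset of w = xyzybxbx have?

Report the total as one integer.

drop 0:x onto floor
drop 1:y onto floor
drop 2:z onto {0:x}
drop 3:y onto {1:y}
drop 4:b onto {2:z, 3:y}
drop 5:x onto {4:b}
drop 6:b onto {5:x}
drop 7:x onto {6:b}
ground layer = {0:x, 1:y}
drop-orders for the pieces not yet dropped (sum over which currently-grounded one goes next):
  1 to go: {7} 1
  2 to go: {6,7} 1
  3 to go: {5,6,7} 1
  4 to go: {4,5,6,7} 1
  5 to go: {2,4,5,6,7} 1  {3,4,5,6,7} 1
  6 to go: {0,2,4,5,6,7} 1  {1,3,4,5,6,7} 1  {2,3,4,5,6,7} 2
  if 0:x drops first: 3 orders
  if 1:y drops first: 3 orders
heap linearizations: 6

6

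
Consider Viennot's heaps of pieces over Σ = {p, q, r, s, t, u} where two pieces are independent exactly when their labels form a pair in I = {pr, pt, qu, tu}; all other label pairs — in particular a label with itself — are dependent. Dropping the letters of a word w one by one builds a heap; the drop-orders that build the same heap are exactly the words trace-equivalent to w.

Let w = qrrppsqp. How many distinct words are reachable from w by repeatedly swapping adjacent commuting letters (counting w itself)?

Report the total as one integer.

drop 0:q onto floor
drop 1:r onto {0:q}
drop 2:r onto {1:r}
drop 3:p onto {0:q}
drop 4:p onto {3:p}
drop 5:s onto {2:r, 4:p}
drop 6:q onto {5:s}
drop 7:p onto {6:q}
ground layer = {0:q}
drop-orders for the pieces not yet dropped (sum over which currently-grounded one goes next):
  1 to go: {7} 1
  2 to go: {6,7} 1
  3 to go: {5,6,7} 1
  4 to go: {2,5,6,7} 1  {4,5,6,7} 1
  5 to go: {1,2,5,6,7} 1  {2,4,5,6,7} 2  {3,4,5,6,7} 1
  6 to go: {1,2,4,5,6,7} 3  {2,3,4,5,6,7} 3
  if 0:q drops first: 6 orders

6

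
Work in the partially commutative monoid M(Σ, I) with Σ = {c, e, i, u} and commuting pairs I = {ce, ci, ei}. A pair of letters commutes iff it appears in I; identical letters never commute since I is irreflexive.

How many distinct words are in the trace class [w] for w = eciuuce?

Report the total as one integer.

12

piece 0:e — minimal
piece 1:c — minimal
piece 2:i — minimal
piece 3:u rests on {0:e, 1:c, 2:i}
piece 4:u rests on {3:u}
piece 5:c rests on {4:u}
piece 6:e rests on {4:u}
minimal pieces: {0:e, 1:c, 2:i}
ways to finish when only these pieces remain (= sum over removing one remaining piece with nothing left below it):
  1 left: {5}→1  {6}→1
  2 left: {5,6}→2
  3 left: {4,5,6}→2
  4 left: {3,4,5,6}→2
  5 left: {0,3,4,5,6}→2  {1,3,4,5,6}→2  {2,3,4,5,6}→2
  placing 0:e first → 4 extensions
  placing 1:c first → 4 extensions
  placing 2:i first → 4 extensions
total linear extensions = 12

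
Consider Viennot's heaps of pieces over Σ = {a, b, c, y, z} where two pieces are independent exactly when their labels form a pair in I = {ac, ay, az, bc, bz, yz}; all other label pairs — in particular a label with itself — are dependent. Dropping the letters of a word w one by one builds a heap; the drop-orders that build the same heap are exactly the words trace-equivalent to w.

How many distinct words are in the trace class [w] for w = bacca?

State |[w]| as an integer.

piece 0:b — minimal
piece 1:a rests on {0:b}
piece 2:c — minimal
piece 3:c rests on {2:c}
piece 4:a rests on {1:a}
minimal pieces: {0:b, 2:c}
ways to finish when only these pieces remain (= sum over removing one remaining piece with nothing left below it):
  1 left: {3}→1  {4}→1
  2 left: {1,4}→1  {2,3}→1  {3,4}→2
  3 left: {0,1,4}→1  {1,3,4}→3  {2,3,4}→3
  placing 0:b first → 6 extensions
  placing 2:c first → 4 extensions
total linear extensions = 10

10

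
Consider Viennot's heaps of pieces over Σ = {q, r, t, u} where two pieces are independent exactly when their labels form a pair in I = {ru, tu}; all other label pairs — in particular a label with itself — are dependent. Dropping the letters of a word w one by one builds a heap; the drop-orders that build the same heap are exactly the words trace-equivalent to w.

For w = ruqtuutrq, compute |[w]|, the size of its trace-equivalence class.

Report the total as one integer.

drop 0:r onto floor
drop 1:u onto floor
drop 2:q onto {0:r, 1:u}
drop 3:t onto {2:q}
drop 4:u onto {2:q}
drop 5:u onto {4:u}
drop 6:t onto {3:t}
drop 7:r onto {6:t}
drop 8:q onto {5:u, 7:r}
ground layer = {0:r, 1:u}
drop-orders for the pieces not yet dropped (sum over which currently-grounded one goes next):
  1 to go: {8} 1
  2 to go: {5,8} 1  {7,8} 1
  3 to go: {4,5,8} 1  {5,7,8} 2  {6,7,8} 1
  4 to go: {3,6,7,8} 1  {4,5,7,8} 3  {5,6,7,8} 3
  5 to go: {3,5,6,7,8} 4  {4,5,6,7,8} 6
  6 to go: {3,4,5,6,7,8} 10
  7 to go: {2,3,4,5,6,7,8} 10
  if 0:r drops first: 10 orders
  if 1:u drops first: 10 orders
heap linearizations: 20

20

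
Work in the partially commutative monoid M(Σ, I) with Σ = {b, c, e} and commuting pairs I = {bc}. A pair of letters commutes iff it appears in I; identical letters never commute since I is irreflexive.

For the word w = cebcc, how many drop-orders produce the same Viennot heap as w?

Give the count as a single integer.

3

0(c) covers ∅
1(e) covers 0:c
2(b) covers 1:e
3(c) covers 1:e
4(c) covers 3:c
floor of heap: 0:c
completions by unplaced set U, small U first (add the entries for U minus each lowest piece of U):
  |U|=1: {2}:1  {4}:1
  |U|=2: {2,4}:2  {3,4}:1
  |U|=3: {2,3,4}:3
  start at 0(c): 3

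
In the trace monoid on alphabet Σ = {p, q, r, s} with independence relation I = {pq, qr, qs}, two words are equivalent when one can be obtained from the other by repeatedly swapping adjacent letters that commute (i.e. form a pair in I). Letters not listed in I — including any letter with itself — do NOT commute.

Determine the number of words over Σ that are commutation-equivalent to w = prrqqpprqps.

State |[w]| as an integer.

0(p) covers ∅
1(r) covers 0:p
2(r) covers 1:r
3(q) covers ∅
4(q) covers 3:q
5(p) covers 2:r
6(p) covers 5:p
7(r) covers 6:p
8(q) covers 4:q
9(p) covers 7:r
10(s) covers 9:p
floor of heap: 0:p, 3:q
completions by unplaced set U, small U first (add the entries for U minus each lowest piece of U):
  |U|=1: {8}:1  {10}:1
  |U|=2: {4,8}:1  {8,10}:2  {9,10}:1
  |U|=3: {3,4,8}:1  {4,8,10}:3  {7,9,10}:1  {8,9,10}:3
  |U|=4: {3,4,8,10}:4  {4,8,9,10}:6  {6,7,9,10}:1  {7,8,9,10}:4
  |U|=5: {3,4,8,9,10}:10  {4,7,8,9,10}:10  {5,6,7,9,10}:1  {6,7,8,9,10}:5
  |U|=6: {2,5,6,7,9,10}:1  {3,4,7,8,9,10}:20  {4,6,7,8,9,10}:15  {5,6,7,8,9,10}:6
  |U|=7: {1,2,5,6,7,9,10}:1  {2,5,6,7,8,9,10}:7  {3,4,6,7,8,9,10}:35  {4,5,6,7,8,9,10}:21
  |U|=8: {0,1,2,5,6,7,9,10}:1  {1,2,5,6,7,8,9,10}:8  {2,4,5,6,7,8,9,10}:28  {3,4,5,6,7,8,9,10}:56
  |U|=9: {0,1,2,5,6,7,8,9,10}:9  {1,2,4,5,6,7,8,9,10}:36  {2,3,4,5,6,7,8,9,10}:84
  start at 0(p): 120
  start at 3(q): 45
sum over floor = 165

165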